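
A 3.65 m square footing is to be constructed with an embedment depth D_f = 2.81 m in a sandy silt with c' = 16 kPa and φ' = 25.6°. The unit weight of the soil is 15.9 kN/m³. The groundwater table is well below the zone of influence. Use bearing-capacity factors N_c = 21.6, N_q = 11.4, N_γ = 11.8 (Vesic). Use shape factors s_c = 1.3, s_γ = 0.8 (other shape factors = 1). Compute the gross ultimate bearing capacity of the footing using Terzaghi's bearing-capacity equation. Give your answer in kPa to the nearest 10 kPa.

Effective surcharge at the founding depth q = γ·D_f = 15.9 × 2.81 = 44.679 kPa.
q_ult = c·N_c·s_c + q·N_q + 0.5·γ·B·N_γ·s_γ
     = 16 × 21.6 × 1.3 + 44.679 × 11.4 + 0.5 × 15.9 × 3.65 × 11.8 × 0.8
     = 449.28 + 509.34 + 273.93 = 1232.5 kPa.

q_ult ≈ 1230 kPa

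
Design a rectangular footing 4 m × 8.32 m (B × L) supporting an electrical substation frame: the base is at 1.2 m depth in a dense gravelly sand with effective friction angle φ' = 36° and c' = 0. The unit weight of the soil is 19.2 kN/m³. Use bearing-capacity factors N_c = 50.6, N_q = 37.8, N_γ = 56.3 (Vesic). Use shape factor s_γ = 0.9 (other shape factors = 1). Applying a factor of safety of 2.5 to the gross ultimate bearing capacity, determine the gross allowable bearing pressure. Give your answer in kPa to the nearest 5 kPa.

Effective surcharge at the founding depth q = γ·D_f = 19.2 × 1.2 = 23.04 kPa.
q_ult = q·N_q + 0.5·γ·B·N_γ·s_γ
     = 23.04 × 37.8 + 0.5 × 19.2 × 4 × 56.3 × 0.9
     = 870.91 + 1945.7 = 2816.6 kPa.
q_all = q_ult / FS = 2816.6 / 2.5 = 1126.7 kPa.

q_all ≈ 1125 kPa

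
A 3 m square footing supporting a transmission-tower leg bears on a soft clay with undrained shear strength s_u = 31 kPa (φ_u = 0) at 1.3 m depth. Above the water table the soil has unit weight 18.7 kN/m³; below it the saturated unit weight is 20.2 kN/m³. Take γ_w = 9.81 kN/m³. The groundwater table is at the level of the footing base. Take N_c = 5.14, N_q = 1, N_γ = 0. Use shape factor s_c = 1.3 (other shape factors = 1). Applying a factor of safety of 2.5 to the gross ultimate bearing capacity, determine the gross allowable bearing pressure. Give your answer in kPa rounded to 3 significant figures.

q = γ·D_f = 18.7 × 1.3 = 24.31 kPa.
c·N_c·s_c = 31 × 5.14 × 1.3 = 207.14 kPa
q·N_q = 24.31 × 1 = 24.31 kPa
q_ult = 207.14 + 24.31 = 231.45 kPa.
q_all = q_ult / FS = 231.45 / 2.5 = 92.581 kPa.

q_all ≈ 92.6 kPa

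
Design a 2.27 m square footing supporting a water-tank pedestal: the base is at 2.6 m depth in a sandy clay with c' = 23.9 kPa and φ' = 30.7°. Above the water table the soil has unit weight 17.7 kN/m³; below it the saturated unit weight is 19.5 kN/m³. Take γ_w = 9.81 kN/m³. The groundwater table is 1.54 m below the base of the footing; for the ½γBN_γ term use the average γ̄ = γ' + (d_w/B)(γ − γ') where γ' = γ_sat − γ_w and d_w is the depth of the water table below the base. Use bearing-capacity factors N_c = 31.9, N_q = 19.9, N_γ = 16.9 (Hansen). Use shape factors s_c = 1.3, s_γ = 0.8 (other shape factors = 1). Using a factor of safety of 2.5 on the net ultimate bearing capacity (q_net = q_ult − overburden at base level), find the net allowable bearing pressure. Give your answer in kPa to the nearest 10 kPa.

q = γ·D_f = 17.7 × 2.6 = 46.02 kPa.
γ' = 9.69 kN/m³; averaging over the depth B below the base, γ̄ = γ' + (d_w/B)(γ − γ') = 15.124 kN/m³.
c·N_c·s_c = 23.9 × 31.9 × 1.3 = 991.13 kPa
q·N_q = 46.02 × 19.9 = 915.8 kPa
0.5·γ·B·N_γ·s_γ = 0.5 × 15.124 × 2.27 × 16.9 × 0.8 = 232.08 kPa
q_ult = 991.13 + 915.8 + 232.08 = 2139 kPa.
q_net = 2139 − 46.02 = 2093 kPa.
q_all(net) = 2093 / 2.5 = 837.2 kPa.

q_all(net) ≈ 840 kPa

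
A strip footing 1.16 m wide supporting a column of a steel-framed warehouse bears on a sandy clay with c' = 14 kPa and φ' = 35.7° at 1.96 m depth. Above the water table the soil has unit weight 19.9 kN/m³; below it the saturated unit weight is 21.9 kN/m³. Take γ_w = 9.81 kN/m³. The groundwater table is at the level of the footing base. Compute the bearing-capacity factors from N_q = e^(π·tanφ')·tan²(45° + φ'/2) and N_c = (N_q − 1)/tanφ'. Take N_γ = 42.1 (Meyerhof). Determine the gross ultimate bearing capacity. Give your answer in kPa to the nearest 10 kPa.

q_ult ≈ 2400 kPa

tan35.7° = 0.7186, so N_q = e^(π×0.7186)·tan²(62.85°) = 9.559 × 3.802 = 36.35.
N_c = (36.35 − 1)/tan35.7° = 49.19.
q = γ·D_f = 19.9 × 1.96 = 39.004 kPa.
For the ½γBN_γ term take γ' = 21.9 − 9.81 = 12.09 kN/m³ (soil below base is submerged).
c·N_c = 14 × 49.19 = 688.66 kPa
q·N_q = 39.004 × 36.346 = 1417.7 kPa
0.5·γ·B·N_γ = 0.5 × 12.09 × 1.16 × 42.1 = 295.21 kPa
q_ult = 688.66 + 1417.7 + 295.21 = 2401.5 kPa.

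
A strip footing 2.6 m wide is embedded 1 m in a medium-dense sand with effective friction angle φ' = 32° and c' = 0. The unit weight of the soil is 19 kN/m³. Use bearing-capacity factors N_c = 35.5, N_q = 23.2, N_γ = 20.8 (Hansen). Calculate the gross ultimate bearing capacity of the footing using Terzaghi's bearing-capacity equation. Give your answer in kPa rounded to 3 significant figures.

Effective surcharge at the founding depth q = γ·D_f = 19 × 1 = 19 kPa.
q_ult = q·N_q + 0.5·γ·B·N_γ
     = 19 × 23.2 + 0.5 × 19 × 2.6 × 20.8
     = 440.8 + 513.76 = 954.56 kPa.

q_ult ≈ 955 kPa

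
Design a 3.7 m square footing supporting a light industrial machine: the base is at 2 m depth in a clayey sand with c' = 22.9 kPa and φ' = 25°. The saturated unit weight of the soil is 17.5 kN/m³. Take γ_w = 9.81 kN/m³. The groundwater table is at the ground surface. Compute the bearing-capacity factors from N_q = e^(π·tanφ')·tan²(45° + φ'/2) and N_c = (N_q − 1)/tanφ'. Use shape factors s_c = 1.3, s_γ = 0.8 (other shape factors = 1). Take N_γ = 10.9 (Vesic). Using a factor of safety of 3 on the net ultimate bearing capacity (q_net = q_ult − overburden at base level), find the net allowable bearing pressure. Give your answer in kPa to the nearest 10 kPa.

N_q = e^(π·tan25°)·tan²(57.5°) = 10.66; N_c = (N_q − 1)/tanφ' = 20.72.
Water table at ground surface, so effective unit weight γ' = 17.5 − 9.81 = 7.69 kN/m³ is used throughout; overburden q = 7.69 × 2 = 15.38 kPa; the same γ' applies in the ½γBN_γ term.
Cohesion term c·N_c·s_c = 22.9 × 20.721 × 1.3 = 616.85 kPa; surcharge term q·N_q = 15.38 × 10.662 = 163.98 kPa; self-weight term 0.5·γ·B·N_γ·s_γ = 0.5 × 7.69 × 3.7 × 10.9 × 0.8 = 124.06 kPa.
q_ult = 616.85 + 163.98 + 124.06 = 904.89 kPa.
q_net = 904.89 − 15.38 = 889.51 kPa.
q_all(net) = 889.51 / 3 = 296.5 kPa.

q_all(net) ≈ 300 kPa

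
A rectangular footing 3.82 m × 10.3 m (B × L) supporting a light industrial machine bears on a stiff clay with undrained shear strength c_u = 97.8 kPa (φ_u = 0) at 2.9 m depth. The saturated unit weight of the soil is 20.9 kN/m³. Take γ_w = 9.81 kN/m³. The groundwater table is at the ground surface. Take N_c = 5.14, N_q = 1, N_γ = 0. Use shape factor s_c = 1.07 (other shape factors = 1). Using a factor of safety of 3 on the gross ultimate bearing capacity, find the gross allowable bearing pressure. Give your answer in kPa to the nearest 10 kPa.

q_all ≈ 190 kPa

With the water table at the surface the whole profile is submerged: γ' = 20.9 − 9.81 = 11.09 kN/m³, so q = γ'·D_f = 32.161 kPa.
q_ult = c·N_c·s_c + q·N_q
     = 97.8 × 5.14 × 1.07 + 32.161 × 1
     = 537.88 + 32.161 = 570.04 kPa.
q_all = 570.04 / 3 = 190.01 kPa.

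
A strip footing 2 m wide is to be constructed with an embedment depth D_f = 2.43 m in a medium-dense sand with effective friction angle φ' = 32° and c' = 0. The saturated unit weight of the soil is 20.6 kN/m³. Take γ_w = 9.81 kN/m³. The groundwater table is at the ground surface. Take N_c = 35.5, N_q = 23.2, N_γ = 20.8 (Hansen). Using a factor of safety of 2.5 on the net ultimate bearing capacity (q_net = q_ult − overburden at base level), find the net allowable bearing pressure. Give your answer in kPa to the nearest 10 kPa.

Water table at ground surface, so effective unit weight γ' = 20.6 − 9.81 = 10.79 kN/m³ is used throughout; overburden q = 10.79 × 2.43 = 26.22 kPa; the same γ' applies in the ½γBN_γ term.
Surcharge term q·N_q = 26.22 × 23.2 = 608.3 kPa; self-weight term 0.5·γ·B·N_γ = 0.5 × 10.79 × 2 × 20.8 = 224.43 kPa.
q_ult = 608.3 + 224.43 = 832.73 kPa.
q_net = 832.73 − 26.22 = 806.51 kPa.
q_all(net) = 806.51 / 2.5 = 322.6 kPa.

q_all(net) ≈ 320 kPa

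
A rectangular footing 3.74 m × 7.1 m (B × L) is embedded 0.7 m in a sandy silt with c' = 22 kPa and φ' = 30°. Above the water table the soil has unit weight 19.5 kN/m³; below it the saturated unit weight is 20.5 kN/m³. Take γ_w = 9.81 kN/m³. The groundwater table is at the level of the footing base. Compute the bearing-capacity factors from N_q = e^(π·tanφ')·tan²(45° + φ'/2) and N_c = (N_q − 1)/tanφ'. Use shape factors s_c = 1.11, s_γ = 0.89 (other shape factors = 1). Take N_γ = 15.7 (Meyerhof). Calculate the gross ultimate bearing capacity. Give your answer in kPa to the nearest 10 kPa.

tan30° = 0.5774, so N_q = e^(π×0.5774)·tan²(60°) = 6.134 × 3.0 = 18.4.
N_c = (18.4 − 1)/tan30° = 30.14.
q = γ·D_f = 19.5 × 0.7 = 13.65 kPa.
For the ½γBN_γ term take γ' = 20.5 − 9.81 = 10.69 kN/m³ (soil below base is submerged).
c·N_c·s_c = 22 × 30.14 × 1.11 = 736.01 kPa
q·N_q = 13.65 × 18.401 = 251.18 kPa
0.5·γ·B·N_γ·s_γ = 0.5 × 10.69 × 3.74 × 15.7 × 0.89 = 279.32 kPa
q_ult = 736.01 + 251.18 + 279.32 = 1266.5 kPa.

q_ult ≈ 1270 kPa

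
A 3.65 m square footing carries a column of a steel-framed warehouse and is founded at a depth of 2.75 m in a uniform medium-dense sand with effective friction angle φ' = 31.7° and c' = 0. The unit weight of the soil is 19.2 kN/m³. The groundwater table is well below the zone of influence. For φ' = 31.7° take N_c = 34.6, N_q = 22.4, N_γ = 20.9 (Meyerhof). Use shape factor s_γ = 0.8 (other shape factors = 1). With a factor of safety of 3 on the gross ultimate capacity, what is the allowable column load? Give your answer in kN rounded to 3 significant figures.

q = γ·D_f = 19.2 × 2.75 = 52.8 kPa.
q·N_q = 52.8 × 22.4 = 1182.7 kPa
0.5·γ·B·N_γ·s_γ = 0.5 × 19.2 × 3.65 × 20.9 × 0.8 = 585.87 kPa
q_ult = 1182.7 + 585.87 = 1768.6 kPa.
Gross allowable pressure q_all = 1768.6 / 3 = 589.53 kPa.
Footing area = 13.3225 m², so allowable column load = 589.53 × 13.3225 = 7854 kN.

P_all ≈ 7850 kN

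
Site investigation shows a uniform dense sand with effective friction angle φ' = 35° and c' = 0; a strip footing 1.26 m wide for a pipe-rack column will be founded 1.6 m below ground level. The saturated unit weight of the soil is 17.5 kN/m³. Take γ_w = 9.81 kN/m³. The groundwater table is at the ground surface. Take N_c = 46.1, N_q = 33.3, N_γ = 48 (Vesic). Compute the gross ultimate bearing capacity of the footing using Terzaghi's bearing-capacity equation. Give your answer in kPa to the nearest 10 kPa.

q_ult ≈ 640 kPa

Water table at ground surface, so effective unit weight γ' = 17.5 − 9.81 = 7.69 kN/m³ is used throughout; overburden q = 7.69 × 1.6 = 12.304 kPa; the same γ' applies in the ½γBN_γ term.
Surcharge term q·N_q = 12.304 × 33.3 = 409.72 kPa; self-weight term 0.5·γ·B·N_γ = 0.5 × 7.69 × 1.26 × 48 = 232.55 kPa.
q_ult = 409.72 + 232.55 = 642.27 kPa.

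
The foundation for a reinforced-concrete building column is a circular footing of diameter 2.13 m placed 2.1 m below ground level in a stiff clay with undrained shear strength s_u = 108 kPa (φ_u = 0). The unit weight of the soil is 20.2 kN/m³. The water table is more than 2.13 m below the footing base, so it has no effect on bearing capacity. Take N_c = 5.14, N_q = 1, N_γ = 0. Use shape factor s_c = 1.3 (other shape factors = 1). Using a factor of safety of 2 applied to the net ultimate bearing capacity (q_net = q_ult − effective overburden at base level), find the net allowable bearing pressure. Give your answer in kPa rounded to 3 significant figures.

q_all(net) ≈ 361 kPa

Overburden at base level: q = 20.2 × 2.1 = 42.42 kPa.
Cohesion term c·N_c·s_c = 108 × 5.14 × 1.3 = 721.66 kPa; surcharge term q·N_q = 42.42 × 1 = 42.42 kPa.
q_ult = 721.66 + 42.42 = 764.08 kPa.
Net ultimate: q_net = 764.08 − 42.42 = 721.66 kPa.
q_all(net) = 721.66 / 2 = 360.83 kPa.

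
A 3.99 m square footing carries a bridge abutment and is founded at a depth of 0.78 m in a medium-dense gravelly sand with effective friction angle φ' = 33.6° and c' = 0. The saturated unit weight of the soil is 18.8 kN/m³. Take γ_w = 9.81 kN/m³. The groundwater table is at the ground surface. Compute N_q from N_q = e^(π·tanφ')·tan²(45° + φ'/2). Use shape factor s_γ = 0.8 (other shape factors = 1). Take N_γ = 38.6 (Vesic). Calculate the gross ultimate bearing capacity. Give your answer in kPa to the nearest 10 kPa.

q_ult ≈ 750 kPa

tan33.6° = 0.6644, so N_q = e^(π×0.6644)·tan²(61.8°) = 8.063 × 3.478 = 28.04.
Water table at ground surface, so effective unit weight γ' = 18.8 − 9.81 = 8.99 kN/m³ is used throughout; overburden q = 8.99 × 0.78 = 7.0122 kPa; the same γ' applies in the ½γBN_γ term.
Surcharge term q·N_q = 7.0122 × 28.044 = 196.65 kPa; self-weight term 0.5·γ·B·N_γ·s_γ = 0.5 × 8.99 × 3.99 × 38.6 × 0.8 = 553.83 kPa.
q_ult = 196.65 + 553.83 = 750.49 kPa.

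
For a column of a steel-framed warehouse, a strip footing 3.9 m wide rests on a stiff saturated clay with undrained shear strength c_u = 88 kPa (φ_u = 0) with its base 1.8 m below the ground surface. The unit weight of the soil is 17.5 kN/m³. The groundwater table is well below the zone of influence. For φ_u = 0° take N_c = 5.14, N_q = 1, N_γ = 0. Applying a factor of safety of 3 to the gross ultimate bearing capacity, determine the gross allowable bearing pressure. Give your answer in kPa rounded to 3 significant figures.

q_all ≈ 161 kPa

Overburden at base level: q = 17.5 × 1.8 = 31.5 kPa.
Cohesion term c·N_c = 88 × 5.14 = 452.32 kPa; surcharge term q·N_q = 31.5 × 1 = 31.5 kPa.
q_ult = 452.32 + 31.5 = 483.82 kPa.
q_all = q_ult / FS = 483.82 / 3 = 161.27 kPa.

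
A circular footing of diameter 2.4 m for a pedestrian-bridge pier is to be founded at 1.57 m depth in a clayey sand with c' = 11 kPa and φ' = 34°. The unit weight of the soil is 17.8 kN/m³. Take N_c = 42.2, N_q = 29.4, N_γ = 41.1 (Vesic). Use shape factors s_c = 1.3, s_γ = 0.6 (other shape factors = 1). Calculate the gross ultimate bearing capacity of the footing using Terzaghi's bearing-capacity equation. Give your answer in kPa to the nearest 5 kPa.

q_ult ≈ 1950 kPa

Effective surcharge at the founding depth q = γ·D_f = 17.8 × 1.57 = 27.946 kPa.
q_ult = c·N_c·s_c + q·N_q + 0.5·γ·B·N_γ·s_γ
     = 11 × 42.2 × 1.3 + 27.946 × 29.4 + 0.5 × 17.8 × 2.4 × 41.1 × 0.6
     = 603.46 + 821.61 + 526.74 = 1951.8 kPa.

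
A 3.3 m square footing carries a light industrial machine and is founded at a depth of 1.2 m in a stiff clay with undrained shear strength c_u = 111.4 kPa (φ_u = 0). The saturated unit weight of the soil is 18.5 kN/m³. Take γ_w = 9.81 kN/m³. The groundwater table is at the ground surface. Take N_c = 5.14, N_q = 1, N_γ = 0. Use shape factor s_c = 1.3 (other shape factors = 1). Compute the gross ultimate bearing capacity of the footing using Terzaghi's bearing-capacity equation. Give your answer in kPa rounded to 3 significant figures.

γ' = 18.5 − 9.81 = 8.69 kN/m³ (submerged throughout). q = 8.69 × 1.2 = 10.428 kPa.
c·N_c·s_c = 111.4 × 5.14 × 1.3 = 744.37 kPa
q·N_q = 10.428 × 1 = 10.428 kPa
q_ult = 744.37 + 10.428 = 754.8 kPa.

q_ult ≈ 755 kPa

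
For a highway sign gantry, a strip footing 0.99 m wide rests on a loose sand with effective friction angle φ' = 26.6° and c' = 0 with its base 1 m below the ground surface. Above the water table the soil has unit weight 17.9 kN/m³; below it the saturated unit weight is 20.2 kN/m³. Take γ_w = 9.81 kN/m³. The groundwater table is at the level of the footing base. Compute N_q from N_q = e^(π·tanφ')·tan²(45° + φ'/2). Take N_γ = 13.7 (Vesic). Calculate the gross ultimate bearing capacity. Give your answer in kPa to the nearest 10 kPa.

tan26.6° = 0.5008, so N_q = e^(π×0.5008)·tan²(58.3°) = 4.822 × 2.622 = 12.64.
Effective surcharge at the founding depth q = γ·D_f = 17.9 × 1 = 17.9 kPa.
The water table coincides with the base, so in the self-weight term γ → γ' = 10.39 kN/m³.
q_ult = q·N_q + 0.5·γ·B·N_γ
     = 17.9 × 12.641 + 0.5 × 10.39 × 0.99 × 13.7
     = 226.28 + 70.46 = 296.74 kPa.

q_ult ≈ 300 kPa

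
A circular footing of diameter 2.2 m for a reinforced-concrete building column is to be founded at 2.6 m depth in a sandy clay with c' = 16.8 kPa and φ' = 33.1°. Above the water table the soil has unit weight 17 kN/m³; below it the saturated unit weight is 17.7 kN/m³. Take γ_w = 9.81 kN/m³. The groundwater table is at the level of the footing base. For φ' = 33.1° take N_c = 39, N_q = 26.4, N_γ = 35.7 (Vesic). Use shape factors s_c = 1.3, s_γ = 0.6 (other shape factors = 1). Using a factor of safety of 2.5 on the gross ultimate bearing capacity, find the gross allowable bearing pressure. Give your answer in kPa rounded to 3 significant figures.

q = γ·D_f = 17 × 2.6 = 44.2 kPa.
For the ½γBN_γ term take γ' = 17.7 − 9.81 = 7.89 kN/m³ (soil below base is submerged).
c·N_c·s_c = 16.8 × 39 × 1.3 = 851.76 kPa
q·N_q = 44.2 × 26.4 = 1166.9 kPa
0.5·γ·B·N_γ·s_γ = 0.5 × 7.89 × 2.2 × 35.7 × 0.6 = 185.9 kPa
q_ult = 851.76 + 1166.9 + 185.9 = 2204.5 kPa.
q_all = 2204.5 / 2.5 = 881.82 kPa.

q_all ≈ 882 kPa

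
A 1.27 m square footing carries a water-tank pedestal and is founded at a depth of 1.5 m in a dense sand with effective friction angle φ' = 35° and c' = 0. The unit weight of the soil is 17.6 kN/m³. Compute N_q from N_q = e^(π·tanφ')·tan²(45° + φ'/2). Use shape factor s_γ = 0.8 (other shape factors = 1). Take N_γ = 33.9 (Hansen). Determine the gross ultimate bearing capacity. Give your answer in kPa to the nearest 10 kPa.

q_ult ≈ 1180 kPa

tan35° = 0.7002, so N_q = e^(π×0.7002)·tan²(62.5°) = 9.023 × 3.69 = 33.3.
q = γ·D_f = 17.6 × 1.5 = 26.4 kPa.
q·N_q = 26.4 × 33.296 = 879.02 kPa
0.5·γ·B·N_γ·s_γ = 0.5 × 17.6 × 1.27 × 33.9 × 0.8 = 303.09 kPa
q_ult = 879.02 + 303.09 = 1182.1 kPa.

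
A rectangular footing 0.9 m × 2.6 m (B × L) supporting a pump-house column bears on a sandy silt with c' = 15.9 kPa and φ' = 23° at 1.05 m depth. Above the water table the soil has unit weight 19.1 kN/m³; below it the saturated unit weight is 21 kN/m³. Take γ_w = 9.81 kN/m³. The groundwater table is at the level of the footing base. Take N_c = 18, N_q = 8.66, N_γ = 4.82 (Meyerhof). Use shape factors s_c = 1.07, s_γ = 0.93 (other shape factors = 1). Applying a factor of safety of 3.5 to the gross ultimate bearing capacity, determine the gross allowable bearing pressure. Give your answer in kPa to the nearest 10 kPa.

q_all ≈ 140 kPa

Effective surcharge at the founding depth q = γ·D_f = 19.1 × 1.05 = 20.055 kPa.
The water table coincides with the base, so in the self-weight term γ → γ' = 11.19 kN/m³.
q_ult = c·N_c·s_c + q·N_q + 0.5·γ·B·N_γ·s_γ
     = 15.9 × 18 × 1.07 + 20.055 × 8.66 + 0.5 × 11.19 × 0.9 × 4.82 × 0.93
     = 306.23 + 173.68 + 22.572 = 502.48 kPa.
q_all = q_ult / FS = 502.48 / 3.5 = 143.57 kPa.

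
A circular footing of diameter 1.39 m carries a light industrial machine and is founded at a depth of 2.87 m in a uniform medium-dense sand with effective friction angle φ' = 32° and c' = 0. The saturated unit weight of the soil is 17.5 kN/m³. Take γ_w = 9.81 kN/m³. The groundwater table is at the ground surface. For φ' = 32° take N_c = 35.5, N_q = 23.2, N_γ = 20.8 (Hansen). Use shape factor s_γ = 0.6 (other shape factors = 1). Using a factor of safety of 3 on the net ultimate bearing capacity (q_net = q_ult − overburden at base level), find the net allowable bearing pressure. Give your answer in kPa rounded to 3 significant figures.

Water table at ground surface, so effective unit weight γ' = 17.5 − 9.81 = 7.69 kN/m³ is used throughout; overburden q = 7.69 × 2.87 = 22.07 kPa; the same γ' applies in the ½γBN_γ term.
Surcharge term q·N_q = 22.07 × 23.2 = 512.03 kPa; self-weight term 0.5·γ·B·N_γ·s_γ = 0.5 × 7.69 × 1.39 × 20.8 × 0.6 = 66.7 kPa.
q_ult = 512.03 + 66.7 = 578.73 kPa.
q_net = 578.73 − 22.07 = 556.66 kPa.
q_all(net) = 556.66 / 3 = 185.55 kPa.

q_all(net) ≈ 186 kPa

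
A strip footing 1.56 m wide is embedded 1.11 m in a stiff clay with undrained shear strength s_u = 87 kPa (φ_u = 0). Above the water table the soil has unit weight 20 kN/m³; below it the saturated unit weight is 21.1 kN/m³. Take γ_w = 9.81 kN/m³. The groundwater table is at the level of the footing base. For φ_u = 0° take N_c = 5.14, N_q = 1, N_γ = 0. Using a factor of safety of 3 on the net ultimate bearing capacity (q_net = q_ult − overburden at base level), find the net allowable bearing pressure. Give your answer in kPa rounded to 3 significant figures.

q_all(net) ≈ 149 kPa

Effective surcharge at the founding depth q = γ·D_f = 20 × 1.11 = 22.2 kPa.
q_ult = c·N_c + q·N_q
     = 87 × 5.14 + 22.2 × 1
     = 447.18 + 22.2 = 469.38 kPa.
q_net = 469.38 − 22.2 = 447.18 kPa.
q_all(net) = 447.18 / 3 = 149.06 kPa.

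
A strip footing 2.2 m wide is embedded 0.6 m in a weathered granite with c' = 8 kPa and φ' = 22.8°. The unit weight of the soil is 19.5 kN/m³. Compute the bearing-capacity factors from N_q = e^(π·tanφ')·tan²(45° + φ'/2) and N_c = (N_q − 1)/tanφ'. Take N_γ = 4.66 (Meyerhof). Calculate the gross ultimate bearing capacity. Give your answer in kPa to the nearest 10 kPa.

q_ult ≈ 340 kPa

tan22.8° = 0.4204, so N_q = e^(π×0.4204)·tan²(56.4°) = 3.746 × 2.265 = 8.49.
N_c = (8.49 − 1)/tan22.8° = 17.81.
Overburden at base level: q = 19.5 × 0.6 = 11.7 kPa.
Cohesion term c·N_c = 8 × 17.807 = 142.46 kPa; surcharge term q·N_q = 11.7 × 8.4854 = 99.28 kPa; self-weight term 0.5·γ·B·N_γ = 0.5 × 19.5 × 2.2 × 4.66 = 99.957 kPa.
q_ult = 142.46 + 99.28 + 99.957 = 341.69 kPa.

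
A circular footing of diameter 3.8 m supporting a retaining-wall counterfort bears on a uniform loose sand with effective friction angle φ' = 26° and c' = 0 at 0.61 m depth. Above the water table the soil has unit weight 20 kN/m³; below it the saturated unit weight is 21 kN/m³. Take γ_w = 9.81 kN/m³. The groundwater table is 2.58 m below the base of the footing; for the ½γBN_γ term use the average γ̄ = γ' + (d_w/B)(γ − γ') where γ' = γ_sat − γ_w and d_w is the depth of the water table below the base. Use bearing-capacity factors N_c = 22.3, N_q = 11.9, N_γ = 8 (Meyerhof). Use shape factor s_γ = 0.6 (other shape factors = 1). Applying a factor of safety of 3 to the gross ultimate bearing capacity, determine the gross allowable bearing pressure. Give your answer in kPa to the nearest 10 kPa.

Effective surcharge at the founding depth q = γ·D_f = 20 × 0.61 = 12.2 kPa.
With d_w = 2.58 m < B, γ̄ = 11.19 + (2.58/3.8) × (20 − 11.19) = 17.172 kN/m³.
q_ult = q·N_q + 0.5·γ·B·N_γ·s_γ
     = 12.2 × 11.9 + 0.5 × 17.172 × 3.8 × 8 × 0.6
     = 145.18 + 156.6 = 301.78 kPa.
q_all = q_ult / FS = 301.78 / 3 = 100.59 kPa.

q_all ≈ 100 kPa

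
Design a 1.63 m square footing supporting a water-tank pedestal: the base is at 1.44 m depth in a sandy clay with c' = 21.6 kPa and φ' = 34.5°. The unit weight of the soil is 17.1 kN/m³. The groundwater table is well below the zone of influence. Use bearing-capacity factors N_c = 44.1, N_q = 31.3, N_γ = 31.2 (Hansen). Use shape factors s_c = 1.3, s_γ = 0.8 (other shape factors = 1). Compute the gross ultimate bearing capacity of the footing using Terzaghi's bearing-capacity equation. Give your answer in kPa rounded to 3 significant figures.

q_ult ≈ 2360 kPa

Overburden at base level: q = 17.1 × 1.44 = 24.624 kPa.
Cohesion term c·N_c·s_c = 21.6 × 44.1 × 1.3 = 1238.3 kPa; surcharge term q·N_q = 24.624 × 31.3 = 770.73 kPa; self-weight term 0.5·γ·B·N_γ·s_γ = 0.5 × 17.1 × 1.63 × 31.2 × 0.8 = 347.86 kPa.
q_ult = 1238.3 + 770.73 + 347.86 = 2356.9 kPa.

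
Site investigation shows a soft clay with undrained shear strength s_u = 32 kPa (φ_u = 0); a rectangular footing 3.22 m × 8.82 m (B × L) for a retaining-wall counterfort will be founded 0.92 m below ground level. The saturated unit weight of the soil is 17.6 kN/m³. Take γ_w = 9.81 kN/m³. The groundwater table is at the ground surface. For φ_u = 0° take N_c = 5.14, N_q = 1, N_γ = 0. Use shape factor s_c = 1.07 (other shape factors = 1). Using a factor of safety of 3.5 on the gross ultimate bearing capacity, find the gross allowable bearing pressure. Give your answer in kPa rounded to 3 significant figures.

With the water table at the surface the whole profile is submerged: γ' = 17.6 − 9.81 = 7.79 kN/m³, so q = γ'·D_f = 7.1668 kPa.
q_ult = c·N_c·s_c + q·N_q
     = 32 × 5.14 × 1.07 + 7.1668 × 1
     = 175.99 + 7.1668 = 183.16 kPa.
q_all = 183.16 / 3.5 = 52.332 kPa.

q_all ≈ 52.3 kPa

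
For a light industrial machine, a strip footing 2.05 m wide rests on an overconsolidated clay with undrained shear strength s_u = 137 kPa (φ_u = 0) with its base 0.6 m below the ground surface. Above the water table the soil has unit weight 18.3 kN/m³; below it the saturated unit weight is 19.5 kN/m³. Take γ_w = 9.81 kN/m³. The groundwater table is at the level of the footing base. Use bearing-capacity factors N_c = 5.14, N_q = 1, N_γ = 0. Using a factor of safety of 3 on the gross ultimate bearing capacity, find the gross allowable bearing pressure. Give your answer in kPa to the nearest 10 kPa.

q = γ·D_f = 18.3 × 0.6 = 10.98 kPa.
c·N_c = 137 × 5.14 = 704.18 kPa
q·N_q = 10.98 × 1 = 10.98 kPa
q_ult = 704.18 + 10.98 = 715.16 kPa.
q_all = 715.16 / 3 = 238.39 kPa.

q_all ≈ 240 kPa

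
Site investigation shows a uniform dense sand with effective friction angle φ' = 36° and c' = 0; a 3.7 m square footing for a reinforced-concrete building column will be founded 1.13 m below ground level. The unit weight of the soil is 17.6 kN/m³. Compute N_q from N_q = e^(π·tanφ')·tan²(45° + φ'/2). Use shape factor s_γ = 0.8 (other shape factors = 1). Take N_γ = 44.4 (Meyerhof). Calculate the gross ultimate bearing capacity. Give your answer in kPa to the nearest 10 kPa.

q_ult ≈ 1910 kPa

tan36° = 0.7265, so N_q = e^(π×0.7265)·tan²(63°) = 9.801 × 3.852 = 37.75.
q = γ·D_f = 17.6 × 1.13 = 19.888 kPa.
q·N_q = 19.888 × 37.752 = 750.82 kPa
0.5·γ·B·N_γ·s_γ = 0.5 × 17.6 × 3.7 × 44.4 × 0.8 = 1156.5 kPa
q_ult = 750.82 + 1156.5 = 1907.4 kPa.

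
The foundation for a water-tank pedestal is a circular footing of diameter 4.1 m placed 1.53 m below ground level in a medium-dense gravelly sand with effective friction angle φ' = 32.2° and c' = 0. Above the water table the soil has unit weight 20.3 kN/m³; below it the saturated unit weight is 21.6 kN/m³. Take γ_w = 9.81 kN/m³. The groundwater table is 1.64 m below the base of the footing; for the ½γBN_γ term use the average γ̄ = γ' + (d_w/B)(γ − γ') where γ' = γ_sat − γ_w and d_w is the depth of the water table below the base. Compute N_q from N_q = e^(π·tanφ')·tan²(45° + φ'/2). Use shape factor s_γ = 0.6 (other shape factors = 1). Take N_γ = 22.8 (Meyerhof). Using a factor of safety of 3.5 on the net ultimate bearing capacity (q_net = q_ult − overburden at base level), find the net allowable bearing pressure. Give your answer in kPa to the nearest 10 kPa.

N_q = e^(π·tan32.2°)·tan²(61.1°) = 23.73.
Overburden at base level: q = 20.3 × 1.53 = 31.059 kPa.
The water table is 1.64 m below the base (< B = 4.1 m), so the ½γBN_γ term uses γ̄ = γ' + (d_w/B)(γ − γ') = 11.79 + (1.64/4.1)(20.3 − 11.79) = 15.194 kN/m³.
Surcharge term q·N_q = 31.059 × 23.728 = 736.98 kPa; self-weight term 0.5·γ·B·N_γ·s_γ = 0.5 × 15.194 × 4.1 × 22.8 × 0.6 = 426.1 kPa.
q_ult = 736.98 + 426.1 = 1163.1 kPa.
q_net = 1163.1 − 31.059 = 1132 kPa.
q_all(net) = 1132 / 3.5 = 323.44 kPa.

q_all(net) ≈ 320 kPa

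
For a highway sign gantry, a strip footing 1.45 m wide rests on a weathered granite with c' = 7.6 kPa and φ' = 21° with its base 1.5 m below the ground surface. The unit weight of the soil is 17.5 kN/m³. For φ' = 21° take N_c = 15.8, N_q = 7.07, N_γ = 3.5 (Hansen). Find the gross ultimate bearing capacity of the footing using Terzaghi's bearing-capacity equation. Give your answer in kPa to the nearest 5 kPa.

Overburden at base level: q = 17.5 × 1.5 = 26.25 kPa.
Cohesion term c·N_c = 7.6 × 15.8 = 120.08 kPa; surcharge term q·N_q = 26.25 × 7.07 = 185.59 kPa; self-weight term 0.5·γ·B·N_γ = 0.5 × 17.5 × 1.45 × 3.5 = 44.406 kPa.
q_ult = 120.08 + 185.59 + 44.406 = 350.07 kPa.

q_ult ≈ 350 kPa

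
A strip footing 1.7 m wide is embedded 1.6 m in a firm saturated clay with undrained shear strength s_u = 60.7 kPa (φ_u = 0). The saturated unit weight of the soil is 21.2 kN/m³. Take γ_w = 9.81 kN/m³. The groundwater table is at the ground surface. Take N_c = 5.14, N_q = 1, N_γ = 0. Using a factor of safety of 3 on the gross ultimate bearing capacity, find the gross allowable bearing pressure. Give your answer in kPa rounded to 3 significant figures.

With the water table at the surface the whole profile is submerged: γ' = 21.2 − 9.81 = 11.39 kN/m³, so q = γ'·D_f = 18.224 kPa.
q_ult = c·N_c + q·N_q
     = 60.7 × 5.14 + 18.224 × 1
     = 312 + 18.224 = 330.22 kPa.
q_all = 330.22 / 3 = 110.07 kPa.

q_all ≈ 110 kPa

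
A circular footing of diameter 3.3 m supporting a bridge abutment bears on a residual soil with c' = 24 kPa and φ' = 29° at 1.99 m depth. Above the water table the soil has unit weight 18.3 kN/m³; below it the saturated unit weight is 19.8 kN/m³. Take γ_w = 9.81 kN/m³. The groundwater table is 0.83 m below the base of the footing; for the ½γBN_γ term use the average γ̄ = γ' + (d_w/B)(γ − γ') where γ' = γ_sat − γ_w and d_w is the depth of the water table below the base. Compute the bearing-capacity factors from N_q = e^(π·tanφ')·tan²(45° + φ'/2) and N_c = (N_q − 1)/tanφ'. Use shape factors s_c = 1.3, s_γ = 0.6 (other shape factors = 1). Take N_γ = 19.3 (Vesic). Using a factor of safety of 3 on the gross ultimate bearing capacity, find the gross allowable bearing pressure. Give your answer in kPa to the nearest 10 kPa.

q_all ≈ 570 kPa

N_q = e^(π·tan29°)·tan²(59.5°) = 16.44; N_c = (N_q − 1)/tanφ' = 27.86.
q = γ·D_f = 18.3 × 1.99 = 36.417 kPa.
γ' = 9.99 kN/m³; averaging over the depth B below the base, γ̄ = γ' + (d_w/B)(γ − γ') = 12.08 kN/m³.
c·N_c·s_c = 24 × 27.86 × 1.3 = 869.25 kPa
q·N_q = 36.417 × 16.443 = 598.82 kPa
0.5·γ·B·N_γ·s_γ = 0.5 × 12.08 × 3.3 × 19.3 × 0.6 = 230.81 kPa
q_ult = 869.25 + 598.82 + 230.81 = 1698.9 kPa.
q_all = 1698.9 / 3 = 566.29 kPa.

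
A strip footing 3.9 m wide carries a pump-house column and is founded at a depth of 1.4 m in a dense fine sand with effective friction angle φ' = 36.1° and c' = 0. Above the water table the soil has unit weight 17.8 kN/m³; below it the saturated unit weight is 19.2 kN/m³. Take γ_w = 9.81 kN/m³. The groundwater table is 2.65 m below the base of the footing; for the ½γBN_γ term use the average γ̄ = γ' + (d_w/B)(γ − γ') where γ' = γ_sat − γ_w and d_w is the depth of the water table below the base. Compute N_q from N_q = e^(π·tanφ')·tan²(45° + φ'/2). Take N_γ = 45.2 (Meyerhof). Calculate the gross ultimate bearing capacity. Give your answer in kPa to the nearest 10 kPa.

tan36.1° = 0.7292, so N_q = e^(π×0.7292)·tan²(63.05°) = 9.884 × 3.869 = 38.24.
Effective surcharge at the founding depth q = γ·D_f = 17.8 × 1.4 = 24.92 kPa.
With d_w = 2.65 m < B, γ̄ = 9.39 + (2.65/3.9) × (17.8 − 9.39) = 15.104 kN/m³.
q_ult = q·N_q + 0.5·γ·B·N_γ
     = 24.92 × 38.235 + 0.5 × 15.104 × 3.9 × 45.2
     = 952.82 + 1331.3 = 2284.1 kPa.

q_ult ≈ 2280 kPa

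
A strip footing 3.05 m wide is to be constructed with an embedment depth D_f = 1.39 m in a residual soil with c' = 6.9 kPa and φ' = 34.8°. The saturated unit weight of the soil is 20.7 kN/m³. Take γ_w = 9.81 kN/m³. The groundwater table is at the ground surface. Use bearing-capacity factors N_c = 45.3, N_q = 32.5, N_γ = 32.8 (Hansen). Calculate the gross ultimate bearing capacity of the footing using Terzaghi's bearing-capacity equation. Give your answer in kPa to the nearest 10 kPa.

With the water table at the surface the whole profile is submerged: γ' = 20.7 − 9.81 = 10.89 kN/m³, so q = γ'·D_f = 15.137 kPa; the same γ' applies in the ½γBN_γ term.
q_ult = c·N_c + q·N_q + 0.5·γ·B·N_γ
     = 6.9 × 45.3 + 15.137 × 32.5 + 0.5 × 10.89 × 3.05 × 32.8
     = 312.57 + 491.96 + 544.72 = 1349.2 kPa.

q_ult ≈ 1350 kPa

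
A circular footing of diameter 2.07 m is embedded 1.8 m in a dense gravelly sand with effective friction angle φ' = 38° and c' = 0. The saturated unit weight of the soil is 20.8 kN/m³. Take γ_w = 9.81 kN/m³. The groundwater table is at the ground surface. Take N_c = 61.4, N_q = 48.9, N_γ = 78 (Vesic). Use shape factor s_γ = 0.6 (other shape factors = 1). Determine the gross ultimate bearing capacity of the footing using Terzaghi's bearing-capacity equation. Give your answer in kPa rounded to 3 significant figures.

q_ult ≈ 1500 kPa

With the water table at the surface the whole profile is submerged: γ' = 20.8 − 9.81 = 10.99 kN/m³, so q = γ'·D_f = 19.782 kPa; the same γ' applies in the ½γBN_γ term.
q_ult = q·N_q + 0.5·γ·B·N_γ·s_γ
     = 19.782 × 48.9 + 0.5 × 10.99 × 2.07 × 78 × 0.6
     = 967.34 + 532.33 = 1499.7 kPa.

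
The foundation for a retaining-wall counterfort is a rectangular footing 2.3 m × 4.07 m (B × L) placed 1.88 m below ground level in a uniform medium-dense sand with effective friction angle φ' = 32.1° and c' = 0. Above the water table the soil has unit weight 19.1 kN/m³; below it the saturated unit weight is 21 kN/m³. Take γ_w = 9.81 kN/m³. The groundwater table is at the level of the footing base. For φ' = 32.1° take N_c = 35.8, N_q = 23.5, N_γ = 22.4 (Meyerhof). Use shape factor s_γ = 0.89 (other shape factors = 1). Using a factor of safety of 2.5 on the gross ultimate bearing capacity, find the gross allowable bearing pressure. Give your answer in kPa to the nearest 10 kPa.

q = γ·D_f = 19.1 × 1.88 = 35.908 kPa.
For the ½γBN_γ term take γ' = 21 − 9.81 = 11.19 kN/m³ (soil below base is submerged).
q·N_q = 35.908 × 23.5 = 843.84 kPa
0.5·γ·B·N_γ·s_γ = 0.5 × 11.19 × 2.3 × 22.4 × 0.89 = 256.55 kPa
q_ult = 843.84 + 256.55 = 1100.4 kPa.
q_all = 1100.4 / 2.5 = 440.15 kPa.

q_all ≈ 440 kPa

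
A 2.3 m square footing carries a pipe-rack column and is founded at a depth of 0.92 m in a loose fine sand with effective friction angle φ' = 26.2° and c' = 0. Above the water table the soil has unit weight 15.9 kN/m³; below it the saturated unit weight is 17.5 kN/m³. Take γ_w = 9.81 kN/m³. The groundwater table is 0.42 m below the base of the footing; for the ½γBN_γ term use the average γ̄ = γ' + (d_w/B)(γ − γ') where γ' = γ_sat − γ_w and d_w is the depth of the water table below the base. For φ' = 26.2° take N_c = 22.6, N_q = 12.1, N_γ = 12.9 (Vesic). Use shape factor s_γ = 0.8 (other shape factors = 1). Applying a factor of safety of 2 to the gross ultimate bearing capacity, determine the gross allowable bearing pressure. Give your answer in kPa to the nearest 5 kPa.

q_all ≈ 145 kPa

q = γ·D_f = 15.9 × 0.92 = 14.628 kPa.
γ' = 7.69 kN/m³; averaging over the depth B below the base, γ̄ = γ' + (d_w/B)(γ − γ') = 9.1892 kN/m³.
q·N_q = 14.628 × 12.1 = 177 kPa
0.5·γ·B·N_γ·s_γ = 0.5 × 9.1892 × 2.3 × 12.9 × 0.8 = 109.06 kPa
q_ult = 177 + 109.06 = 286.06 kPa.
q_all = q_ult / FS = 286.06 / 2 = 143.03 kPa.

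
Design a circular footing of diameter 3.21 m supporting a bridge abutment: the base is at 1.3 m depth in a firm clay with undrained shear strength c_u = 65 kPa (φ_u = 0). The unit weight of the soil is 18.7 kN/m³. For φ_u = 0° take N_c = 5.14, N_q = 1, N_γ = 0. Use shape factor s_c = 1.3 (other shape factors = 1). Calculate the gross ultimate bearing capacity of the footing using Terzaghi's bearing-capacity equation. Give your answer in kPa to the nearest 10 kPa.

Overburden at base level: q = 18.7 × 1.3 = 24.31 kPa.
Cohesion term c·N_c·s_c = 65 × 5.14 × 1.3 = 434.33 kPa; surcharge term q·N_q = 24.31 × 1 = 24.31 kPa.
q_ult = 434.33 + 24.31 = 458.64 kPa.

q_ult ≈ 460 kPa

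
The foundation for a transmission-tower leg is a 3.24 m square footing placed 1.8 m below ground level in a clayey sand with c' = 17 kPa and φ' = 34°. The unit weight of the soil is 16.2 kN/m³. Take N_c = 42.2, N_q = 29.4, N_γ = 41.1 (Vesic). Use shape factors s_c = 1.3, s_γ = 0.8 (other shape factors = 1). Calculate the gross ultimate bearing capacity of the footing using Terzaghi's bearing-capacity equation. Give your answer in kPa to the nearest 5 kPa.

q_ult ≈ 2655 kPa

Effective surcharge at the founding depth q = γ·D_f = 16.2 × 1.8 = 29.16 kPa.
q_ult = c·N_c·s_c + q·N_q + 0.5·γ·B·N_γ·s_γ
     = 17 × 42.2 × 1.3 + 29.16 × 29.4 + 0.5 × 16.2 × 3.24 × 41.1 × 0.8
     = 932.62 + 857.3 + 862.9 = 2652.8 kPa.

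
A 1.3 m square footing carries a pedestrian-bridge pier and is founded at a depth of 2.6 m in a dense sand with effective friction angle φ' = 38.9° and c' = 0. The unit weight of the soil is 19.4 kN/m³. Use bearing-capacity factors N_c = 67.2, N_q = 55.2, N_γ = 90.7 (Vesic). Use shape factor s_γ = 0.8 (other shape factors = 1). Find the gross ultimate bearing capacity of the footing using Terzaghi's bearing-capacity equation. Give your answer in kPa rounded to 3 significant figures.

q_ult ≈ 3700 kPa

Effective surcharge at the founding depth q = γ·D_f = 19.4 × 2.6 = 50.44 kPa.
q_ult = q·N_q + 0.5·γ·B·N_γ·s_γ
     = 50.44 × 55.2 + 0.5 × 19.4 × 1.3 × 90.7 × 0.8
     = 2784.3 + 914.98 = 3699.3 kPa.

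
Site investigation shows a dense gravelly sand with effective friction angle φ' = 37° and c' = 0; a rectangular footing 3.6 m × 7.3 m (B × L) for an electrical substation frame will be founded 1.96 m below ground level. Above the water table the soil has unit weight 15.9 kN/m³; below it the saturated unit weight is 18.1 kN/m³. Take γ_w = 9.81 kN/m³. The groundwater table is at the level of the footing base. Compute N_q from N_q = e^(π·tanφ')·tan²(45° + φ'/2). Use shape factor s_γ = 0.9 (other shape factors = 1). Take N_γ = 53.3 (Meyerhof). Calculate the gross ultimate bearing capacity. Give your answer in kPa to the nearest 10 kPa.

tan37° = 0.7536, so N_q = e^(π×0.7536)·tan²(63.5°) = 10.669 × 4.023 = 42.92.
Overburden at base level: q = 15.9 × 1.96 = 31.164 kPa.
Below the base the soil is submerged, so the ½γBN_γ term uses γ' = 18.1 − 9.81 = 8.29 kN/m³.
Surcharge term q·N_q = 31.164 × 42.92 = 1337.6 kPa; self-weight term 0.5·γ·B·N_γ·s_γ = 0.5 × 8.29 × 3.6 × 53.3 × 0.9 = 715.81 kPa.
q_ult = 1337.6 + 715.81 = 2053.4 kPa.

q_ult ≈ 2050 kPa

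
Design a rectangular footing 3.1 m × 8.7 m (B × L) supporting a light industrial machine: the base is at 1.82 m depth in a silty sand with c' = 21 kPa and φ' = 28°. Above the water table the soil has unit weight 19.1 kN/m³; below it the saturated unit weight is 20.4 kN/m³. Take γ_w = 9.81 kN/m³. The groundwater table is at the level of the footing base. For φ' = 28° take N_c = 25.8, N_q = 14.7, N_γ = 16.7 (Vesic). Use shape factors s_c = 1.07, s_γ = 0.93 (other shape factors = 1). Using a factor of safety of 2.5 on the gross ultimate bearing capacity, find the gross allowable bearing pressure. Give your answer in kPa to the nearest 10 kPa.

q = γ·D_f = 19.1 × 1.82 = 34.762 kPa.
For the ½γBN_γ term take γ' = 20.4 − 9.81 = 10.59 kN/m³ (soil below base is submerged).
c·N_c·s_c = 21 × 25.8 × 1.07 = 579.73 kPa
q·N_q = 34.762 × 14.7 = 511 kPa
0.5·γ·B·N_γ·s_γ = 0.5 × 10.59 × 3.1 × 16.7 × 0.93 = 254.93 kPa
q_ult = 579.73 + 511 + 254.93 = 1345.7 kPa.
q_all = 1345.7 / 2.5 = 538.26 kPa.

q_all ≈ 540 kPa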